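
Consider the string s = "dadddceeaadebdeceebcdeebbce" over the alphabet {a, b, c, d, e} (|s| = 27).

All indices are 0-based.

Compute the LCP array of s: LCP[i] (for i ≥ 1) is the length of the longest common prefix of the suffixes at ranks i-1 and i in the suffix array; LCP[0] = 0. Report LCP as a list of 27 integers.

rank | idx | suffix
   0 |   8 | aadebdeceebcdeebbce
   1 |   1 | adddceeaadebdeceebcdeebbce
   2 |   9 | adebdeceebcdeebbce
   3 |  23 | bbce
   4 |  18 | bcdeebbce
   5 |  24 | bce
   6 |  12 | bdeceebcdeebbce
   7 |  19 | cdeebbce
   8 |  25 | ce
   9 |   5 | ceeaadebdeceebcdeebbce
  10 |  15 | ceebcdeebbce
  11 |   0 | dadddceeaadebdeceebcdeebbce
  12 |   4 | dceeaadebdeceebcdeebbce
  13 |   3 | ddceeaadebdeceebcdeebbce
  14 |   2 | dddceeaadebdeceebcdeebbce
  15 |  10 | debdeceebcdeebbce
  16 |  13 | deceebcdeebbce
  17 |  20 | deebbce
  18 |  26 | e
  19 |   7 | eaadebdeceebcdeebbce
  20 |  22 | ebbce
  21 |  17 | ebcdeebbce
  22 |  11 | ebdeceebcdeebbce
  23 |  14 | eceebcdeebbce
  24 |   6 | eeaadebdeceebcdeebbce
  25 |  21 | eebbce
  26 |  16 | eebcdeebbce

SA = [8, 1, 9, 23, 18, 24, 12, 19, 25, 5, 15, 0, 4, 3, 2, 10, 13, 20, 26, 7, 22, 17, 11, 14, 6, 21, 16]
[i] adj suffixes → lcp
  [1] 8/1 → 1 ('a')
  [2] 1/9 → 2 ('ad')
  [3] 9/23 → 0 ('')
  [4] 23/18 → 1 ('b')
  [5] 18/24 → 2 ('bc')
  [6] 24/12 → 1 ('b')
  [7] 12/19 → 0 ('')
  [8] 19/25 → 1 ('c')
  [9] 25/5 → 2 ('ce')
  [10] 5/15 → 3 ('cee')
  [11] 15/0 → 0 ('')
  [12] 0/4 → 1 ('d')
  [13] 4/3 → 1 ('d')
  [14] 3/2 → 2 ('dd')
  [15] 2/10 → 1 ('d')
  [16] 10/13 → 2 ('de')
  [17] 13/20 → 2 ('de')
  [18] 20/26 → 0 ('')
  [19] 26/7 → 1 ('e')
  [20] 7/22 → 1 ('e')
  [21] 22/17 → 2 ('eb')
  [22] 17/11 → 2 ('eb')
  [23] 11/14 → 1 ('e')
  [24] 14/6 → 1 ('e')
  [25] 6/21 → 2 ('ee')
  [26] 21/16 → 3 ('eeb')

[0, 1, 2, 0, 1, 2, 1, 0, 1, 2, 3, 0, 1, 1, 2, 1, 2, 2, 0, 1, 1, 2, 2, 1, 1, 2, 3]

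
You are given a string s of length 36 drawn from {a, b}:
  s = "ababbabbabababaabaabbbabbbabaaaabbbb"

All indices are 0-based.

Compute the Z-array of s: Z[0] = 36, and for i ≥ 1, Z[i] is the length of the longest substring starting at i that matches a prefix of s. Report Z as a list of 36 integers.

[36, 0, 2, 0, 0, 2, 0, 0, 4, 0, 4, 0, 3, 0, 1, 3, 0, 1, 2, 0, 0, 0, 2, 0, 0, 0, 3, 0, 1, 1, 1, 2, 0, 0, 0, 0]

Z[0]=36
i=1: fresh scan; Z[1]=0
i=2: fresh scan; Z[2]=2 scan→box=[2,4)
i=3: min(r-i=1, Z[1]=0)=0; Z[3]=0
i=4: fresh scan; Z[4]=0
i=5: fresh scan; Z[5]=2 scan→box=[5,7)
i=6: min(r-i=1, Z[1]=0)=0; Z[6]=0
i=7: fresh scan; Z[7]=0
i=8: fresh scan; Z[8]=4 scan→box=[8,12)
i=9: min(r-i=3, Z[1]=0)=0; Z[9]=0
i=10: min(r-i=2, Z[2]=2)=2; Z[10]=4 scan→box=[10,14)
i=11: min(r-i=3, Z[1]=0)=0; Z[11]=0
i=12: min(r-i=2, Z[2]=2)=2; Z[12]=3 scan→box=[12,15)
i=13: min(r-i=2, Z[1]=0)=0; Z[13]=0
i=14: min(r-i=1, Z[2]=2)=1; Z[14]=1
i=15: fresh scan; Z[15]=3 scan→box=[15,18)
i=16: min(r-i=2, Z[1]=0)=0; Z[16]=0
i=17: min(r-i=1, Z[2]=2)=1; Z[17]=1
i=18: fresh scan; Z[18]=2 scan→box=[18,20)
i=19: min(r-i=1, Z[1]=0)=0; Z[19]=0
i=20: fresh scan; Z[20]=0
i=21: fresh scan; Z[21]=0
i=22: fresh scan; Z[22]=2 scan→box=[22,24)
i=23: min(r-i=1, Z[1]=0)=0; Z[23]=0
i=24: fresh scan; Z[24]=0
i=25: fresh scan; Z[25]=0
i=26: fresh scan; Z[26]=3 scan→box=[26,29)
i=27: min(r-i=2, Z[1]=0)=0; Z[27]=0
i=28: min(r-i=1, Z[2]=2)=1; Z[28]=1
i=29: fresh scan; Z[29]=1 scan→box=[29,30)
i=30: fresh scan; Z[30]=1 scan→box=[30,31)
i=31: fresh scan; Z[31]=2 scan→box=[31,33)
i=32: min(r-i=1, Z[1]=0)=0; Z[32]=0
i=33: fresh scan; Z[33]=0
i=34: fresh scan; Z[34]=0
i=35: fresh scan; Z[35]=0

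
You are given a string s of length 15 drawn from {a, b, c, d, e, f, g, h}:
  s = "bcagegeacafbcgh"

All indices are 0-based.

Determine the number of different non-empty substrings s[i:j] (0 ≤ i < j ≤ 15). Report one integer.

109

rank→(start, suffix):
  0 → (7, 'acafbcgh')
  1 → (9, 'afbcgh')
  2 → (2, 'agegeacafbcgh')
  3 → (0, 'bcagegeacafbcgh')
  4 → (11, 'bcgh')
  5 → (8, 'cafbcgh')
  6 → (1, 'cagegeacafbcgh')
  7 → (12, 'cgh')
  8 → (6, 'eacafbcgh')
  9 → (4, 'egeacafbcgh')
  10 → (10, 'fbcgh')
  11 → (5, 'geacafbcgh')
  12 → (3, 'gegeacafbcgh')
  13 → (13, 'gh')
  14 → (14, 'h')

SA = [7, 9, 2, 0, 11, 8, 1, 12, 6, 4, 10, 5, 3, 13, 14]
[i] adj suffixes → lcp
  [1] 7/9 → 1 ('a')
  [2] 9/2 → 1 ('a')
  [3] 2/0 → 0 ('')
  [4] 0/11 → 2 ('bc')
  [5] 11/8 → 0 ('')
  [6] 8/1 → 2 ('ca')
  [7] 1/12 → 1 ('c')
  [8] 12/6 → 0 ('')
  [9] 6/4 → 1 ('e')
  [10] 4/10 → 0 ('')
  [11] 10/5 → 0 ('')
  [12] 5/3 → 2 ('ge')
  [13] 3/13 → 1 ('g')
  [14] 13/14 → 0 ('')

n(n+1)/2 = 15·16/2 = 120
Σ LCP = 0 + 1 + 1 + 0 + 2 + 0 + 2 + 1 + 0 + 1 + 0 + 0 + 2 + 1 + 0 = 11
distinct = 120 − 11 = 109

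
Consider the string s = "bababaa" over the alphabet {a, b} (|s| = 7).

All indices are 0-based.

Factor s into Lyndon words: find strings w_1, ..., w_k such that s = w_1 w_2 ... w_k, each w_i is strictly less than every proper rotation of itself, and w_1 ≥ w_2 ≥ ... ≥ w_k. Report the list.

["b", "ab", "ab", "a", "a"]

emit factor 1: 'b' (i=0, period=1)
emit factor 2: 'ab' (i=1, period=2)
emit factor 3: 'ab' (i=3, period=2)
emit factor 4: 'a' (i=5, period=1)
emit factor 5: 'a' (i=6, period=1)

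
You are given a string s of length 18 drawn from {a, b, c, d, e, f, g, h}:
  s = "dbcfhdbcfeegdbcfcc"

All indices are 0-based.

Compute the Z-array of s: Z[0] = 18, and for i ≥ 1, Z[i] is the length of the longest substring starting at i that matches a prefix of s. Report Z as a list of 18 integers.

Z[0]=18
i=1: fresh scan; Z[1]=0
i=2: fresh scan; Z[2]=0
i=3: fresh scan; Z[3]=0
i=4: fresh scan; Z[4]=0
i=5: fresh scan; Z[5]=4 scan→box=[5,9)
i=6: min(r-i=3, Z[1]=0)=0; Z[6]=0
i=7: min(r-i=2, Z[2]=0)=0; Z[7]=0
i=8: min(r-i=1, Z[3]=0)=0; Z[8]=0
i=9: fresh scan; Z[9]=0
i=10: fresh scan; Z[10]=0
i=11: fresh scan; Z[11]=0
i=12: fresh scan; Z[12]=4 scan→box=[12,16)
i=13: min(r-i=3, Z[1]=0)=0; Z[13]=0
i=14: min(r-i=2, Z[2]=0)=0; Z[14]=0
i=15: min(r-i=1, Z[3]=0)=0; Z[15]=0
i=16: fresh scan; Z[16]=0
i=17: fresh scan; Z[17]=0

[18, 0, 0, 0, 0, 4, 0, 0, 0, 0, 0, 0, 4, 0, 0, 0, 0, 0]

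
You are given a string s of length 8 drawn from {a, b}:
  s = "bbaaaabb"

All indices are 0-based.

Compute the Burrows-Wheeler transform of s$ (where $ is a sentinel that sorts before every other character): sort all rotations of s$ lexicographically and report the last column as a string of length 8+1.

rank  rotation   last
    0  $bbaaaabb  b
    1  aaaabb$bb  b
    2  aaabb$bba  a
    3  aabb$bbaa  a
    4  abb$bbaaa  a
    5  b$bbaaaab  b
    6  baaaabb$b  b
    7  bb$bbaaaa  a
    8  bbaaaabb$  $

bbaaabba$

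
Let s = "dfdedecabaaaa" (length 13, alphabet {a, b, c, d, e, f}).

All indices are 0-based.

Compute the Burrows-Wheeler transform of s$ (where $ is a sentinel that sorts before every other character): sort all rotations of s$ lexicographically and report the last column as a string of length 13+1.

rank  rotation        last
    0  $dfdedecabaaaa  a
    1  a$dfdedecabaaa  a
    2  aa$dfdedecabaa  a
    3  aaa$dfdedecaba  a
    4  aaaa$dfdedecab  b
    5  abaaaa$dfdedec  c
    6  baaaa$dfdedeca  a
    7  cabaaaa$dfdede  e
    8  decabaaaa$dfde  e
    9  dedecabaaaa$df  f
   10  dfdedecabaaaa$  $
   11  ecabaaaa$dfded  d
   12  edecabaaaa$dfd  d
   13  fdedecabaaaa$d  d

aaaabcaeef$ddd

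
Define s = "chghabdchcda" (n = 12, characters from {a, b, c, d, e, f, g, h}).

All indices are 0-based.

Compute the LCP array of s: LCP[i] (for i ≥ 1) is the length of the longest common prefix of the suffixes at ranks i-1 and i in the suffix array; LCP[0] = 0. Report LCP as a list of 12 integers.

[0, 1, 0, 0, 1, 2, 0, 1, 0, 0, 1, 1]

rank | idx | suffix
   0 |  11 | a
   1 |   4 | abdchcda
   2 |   5 | bdchcda
   3 |   9 | cda
   4 |   7 | chcda
   5 |   0 | chghabdchcda
   6 |  10 | da
   7 |   6 | dchcda
   8 |   2 | ghabdchcda
   9 |   3 | habdchcda
  10 |   8 | hcda
  11 |   1 | hghabdchcda

SA = [11, 4, 5, 9, 7, 0, 10, 6, 2, 3, 8, 1]
[i] adj suffixes → lcp
  [1] 11/4 → 1 ('a')
  [2] 4/5 → 0 ('')
  [3] 5/9 → 0 ('')
  [4] 9/7 → 1 ('c')
  [5] 7/0 → 2 ('ch')
  [6] 0/10 → 0 ('')
  [7] 10/6 → 1 ('d')
  [8] 6/2 → 0 ('')
  [9] 2/3 → 0 ('')
  [10] 3/8 → 1 ('h')
  [11] 8/1 → 1 ('h')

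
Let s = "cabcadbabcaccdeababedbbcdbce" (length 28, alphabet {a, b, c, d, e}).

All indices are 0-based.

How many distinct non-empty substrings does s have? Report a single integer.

sorted suffixes:
  #0 SA[0]=15  'ababedbbcdbce'
  #1 SA[1]=7  'abcaccdeababedbbcdbce'
  #2 SA[2]=1  'abcadbabcaccdeababedbbcdbce'
  #3 SA[3]=17  'abedbbcdbce'
  #4 SA[4]=10  'accdeababedbbcdbce'
  #5 SA[5]=4  'adbabcaccdeababedbbcdbce'
  #6 SA[6]=6  'babcaccdeababedbbcdbce'
  #7 SA[7]=16  'babedbbcdbce'
  #8 SA[8]=21  'bbcdbce'
  #9 SA[9]=8  'bcaccdeababedbbcdbce'
  #10 SA[10]=2  'bcadbabcaccdeababedbbcdbce'
  #11 SA[11]=22  'bcdbce'
  #12 SA[12]=25  'bce'
  #13 SA[13]=18  'bedbbcdbce'
  #14 SA[14]=0  'cabcadbabcaccdeababedbbcdbce'
  #15 SA[15]=9  'caccdeababedbbcdbce'
  #16 SA[16]=3  'cadbabcaccdeababedbbcdbce'
  #17 SA[17]=11  'ccdeababedbbcdbce'
  #18 SA[18]=23  'cdbce'
  #19 SA[19]=12  'cdeababedbbcdbce'
  #20 SA[20]=26  'ce'
  #21 SA[21]=5  'dbabcaccdeababedbbcdbce'
  #22 SA[22]=20  'dbbcdbce'
  #23 SA[23]=24  'dbce'
  #24 SA[24]=13  'deababedbbcdbce'
  #25 SA[25]=27  'e'
  #26 SA[26]=14  'eababedbbcdbce'
  #27 SA[27]=19  'edbbcdbce'

SA = [15, 7, 1, 17, 10, 4, 6, 16, 21, 8, 2, 22, 25, 18, 0, 9, 3, 11, 23, 12, 26, 5, 20, 24, 13, 27, 14, 19]
rank  pair      lcp
   1  s[15:],s[7:]  2  'ab'
   2  s[7:],s[1:]  4  'abca'
   3  s[1:],s[17:]  2  'ab'
   4  s[17:],s[10:]  1  'a'
   5  s[10:],s[4:]  1  'a'
   6  s[4:],s[6:]  0  ''
   7  s[6:],s[16:]  3  'bab'
   8  s[16:],s[21:]  1  'b'
   9  s[21:],s[8:]  1  'b'
  10  s[8:],s[2:]  3  'bca'
  11  s[2:],s[22:]  2  'bc'
  12  s[22:],s[25:]  2  'bc'
  13  s[25:],s[18:]  1  'b'
  14  s[18:],s[0:]  0  ''
  15  s[0:],s[9:]  2  'ca'
  16  s[9:],s[3:]  2  'ca'
  17  s[3:],s[11:]  1  'c'
  18  s[11:],s[23:]  1  'c'
  19  s[23:],s[12:]  2  'cd'
  20  s[12:],s[26:]  1  'c'
  21  s[26:],s[5:]  0  ''
  22  s[5:],s[20:]  2  'db'
  23  s[20:],s[24:]  2  'db'
  24  s[24:],s[13:]  1  'd'
  25  s[13:],s[27:]  0  ''
  26  s[27:],s[14:]  1  'e'
  27  s[14:],s[19:]  1  'e'

n(n+1)/2 = 28·29/2 = 406
Σ LCP = 0 + 2 + 4 + 2 + 1 + 1 + 0 + 3 + 1 + 1 + 3 + 2 + 2 + 1 + 0 + 2 + 2 + 1 + 1 + 2 + 1 + 0 + 2 + 2 + 1 + 0 + 1 + 1 = 39
distinct = 406 − 39 = 367

367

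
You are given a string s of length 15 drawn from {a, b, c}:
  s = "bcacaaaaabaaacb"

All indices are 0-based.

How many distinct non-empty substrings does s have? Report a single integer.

rank→(start, suffix):
  0 → (4, 'aaaaabaaacb')
  1 → (5, 'aaaabaaacb')
  2 → (6, 'aaabaaacb')
  3 → (10, 'aaacb')
  4 → (7, 'aabaaacb')
  5 → (11, 'aacb')
  6 → (8, 'abaaacb')
  7 → (2, 'acaaaaabaaacb')
  8 → (12, 'acb')
  9 → (14, 'b')
  10 → (9, 'baaacb')
  11 → (0, 'bcacaaaaabaaacb')
  12 → (3, 'caaaaabaaacb')
  13 → (1, 'cacaaaaabaaacb')
  14 → (13, 'cb')

SA = [4, 5, 6, 10, 7, 11, 8, 2, 12, 14, 9, 0, 3, 1, 13]
rank  pair      lcp
   1  s[4:],s[5:]  4  'aaaa'
   2  s[5:],s[6:]  3  'aaa'
   3  s[6:],s[10:]  3  'aaa'
   4  s[10:],s[7:]  2  'aa'
   5  s[7:],s[11:]  2  'aa'
   6  s[11:],s[8:]  1  'a'
   7  s[8:],s[2:]  1  'a'
   8  s[2:],s[12:]  2  'ac'
   9  s[12:],s[14:]  0  ''
  10  s[14:],s[9:]  1  'b'
  11  s[9:],s[0:]  1  'b'
  12  s[0:],s[3:]  0  ''
  13  s[3:],s[1:]  2  'ca'
  14  s[1:],s[13:]  1  'c'

n(n+1)/2 = 15·16/2 = 120
Σ LCP = 0 + 4 + 3 + 3 + 2 + 2 + 1 + 1 + 2 + 0 + 1 + 1 + 0 + 2 + 1 = 23
distinct = 120 − 23 = 97

97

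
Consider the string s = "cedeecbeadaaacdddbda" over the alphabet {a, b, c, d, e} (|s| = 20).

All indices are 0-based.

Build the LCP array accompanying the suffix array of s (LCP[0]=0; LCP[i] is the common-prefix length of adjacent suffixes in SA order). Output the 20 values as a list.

sorted suffixes:
  #0 SA[0]=19  'a'
  #1 SA[1]=10  'aaacdddbda'
  #2 SA[2]=11  'aacdddbda'
  #3 SA[3]=12  'acdddbda'
  #4 SA[4]=8  'adaaacdddbda'
  #5 SA[5]=17  'bda'
  #6 SA[6]=6  'beadaaacdddbda'
  #7 SA[7]=5  'cbeadaaacdddbda'
  #8 SA[8]=13  'cdddbda'
  #9 SA[9]=0  'cedeecbeadaaacdddbda'
  #10 SA[10]=18  'da'
  #11 SA[11]=9  'daaacdddbda'
  #12 SA[12]=16  'dbda'
  #13 SA[13]=15  'ddbda'
  #14 SA[14]=14  'dddbda'
  #15 SA[15]=2  'deecbeadaaacdddbda'
  #16 SA[16]=7  'eadaaacdddbda'
  #17 SA[17]=4  'ecbeadaaacdddbda'
  #18 SA[18]=1  'edeecbeadaaacdddbda'
  #19 SA[19]=3  'eecbeadaaacdddbda'

SA = [19, 10, 11, 12, 8, 17, 6, 5, 13, 0, 18, 9, 16, 15, 14, 2, 7, 4, 1, 3]
i: (SA[i-1],SA[i]) lcp shared
  1: (19,10) 1 'a'
  2: (10,11) 2 'aa'
  3: (11,12) 1 'a'
  4: (12,8) 1 'a'
  5: (8,17) 0 ''
  6: (17,6) 1 'b'
  7: (6,5) 0 ''
  8: (5,13) 1 'c'
  9: (13,0) 1 'c'
  10: (0,18) 0 ''
  11: (18,9) 2 'da'
  12: (9,16) 1 'd'
  13: (16,15) 1 'd'
  14: (15,14) 2 'dd'
  15: (14,2) 1 'd'
  16: (2,7) 0 ''
  17: (7,4) 1 'e'
  18: (4,1) 1 'e'
  19: (1,3) 1 'e'

[0, 1, 2, 1, 1, 0, 1, 0, 1, 1, 0, 2, 1, 1, 2, 1, 0, 1, 1, 1]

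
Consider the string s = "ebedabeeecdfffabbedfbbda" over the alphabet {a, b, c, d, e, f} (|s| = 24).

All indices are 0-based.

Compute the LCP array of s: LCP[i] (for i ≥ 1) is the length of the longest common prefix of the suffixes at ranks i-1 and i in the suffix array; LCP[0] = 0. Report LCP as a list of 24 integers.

sorted suffixes:
  #0 SA[0]=23  'a'
  #1 SA[1]=14  'abbedfbbda'
  #2 SA[2]=4  'abeeecdfffabbedfbbda'
  #3 SA[3]=20  'bbda'
  #4 SA[4]=15  'bbedfbbda'
  #5 SA[5]=21  'bda'
  #6 SA[6]=1  'bedabeeecdfffabbedfbbda'
  #7 SA[7]=16  'bedfbbda'
  #8 SA[8]=5  'beeecdfffabbedfbbda'
  #9 SA[9]=9  'cdfffabbedfbbda'
  #10 SA[10]=22  'da'
  #11 SA[11]=3  'dabeeecdfffabbedfbbda'
  #12 SA[12]=18  'dfbbda'
  #13 SA[13]=10  'dfffabbedfbbda'
  #14 SA[14]=0  'ebedabeeecdfffabbedfbbda'
  #15 SA[15]=8  'ecdfffabbedfbbda'
  #16 SA[16]=2  'edabeeecdfffabbedfbbda'
  #17 SA[17]=17  'edfbbda'
  #18 SA[18]=7  'eecdfffabbedfbbda'
  #19 SA[19]=6  'eeecdfffabbedfbbda'
  #20 SA[20]=13  'fabbedfbbda'
  #21 SA[21]=19  'fbbda'
  #22 SA[22]=12  'ffabbedfbbda'
  #23 SA[23]=11  'fffabbedfbbda'

SA = [23, 14, 4, 20, 15, 21, 1, 16, 5, 9, 22, 3, 18, 10, 0, 8, 2, 17, 7, 6, 13, 19, 12, 11]
rank  pair      lcp
   1  s[23:],s[14:]  1  'a'
   2  s[14:],s[4:]  2  'ab'
   3  s[4:],s[20:]  0  ''
   4  s[20:],s[15:]  2  'bb'
   5  s[15:],s[21:]  1  'b'
   6  s[21:],s[1:]  1  'b'
   7  s[1:],s[16:]  3  'bed'
   8  s[16:],s[5:]  2  'be'
   9  s[5:],s[9:]  0  ''
  10  s[9:],s[22:]  0  ''
  11  s[22:],s[3:]  2  'da'
  12  s[3:],s[18:]  1  'd'
  13  s[18:],s[10:]  2  'df'
  14  s[10:],s[0:]  0  ''
  15  s[0:],s[8:]  1  'e'
  16  s[8:],s[2:]  1  'e'
  17  s[2:],s[17:]  2  'ed'
  18  s[17:],s[7:]  1  'e'
  19  s[7:],s[6:]  2  'ee'
  20  s[6:],s[13:]  0  ''
  21  s[13:],s[19:]  1  'f'
  22  s[19:],s[12:]  1  'f'
  23  s[12:],s[11:]  2  'ff'

[0, 1, 2, 0, 2, 1, 1, 3, 2, 0, 0, 2, 1, 2, 0, 1, 1, 2, 1, 2, 0, 1, 1, 2]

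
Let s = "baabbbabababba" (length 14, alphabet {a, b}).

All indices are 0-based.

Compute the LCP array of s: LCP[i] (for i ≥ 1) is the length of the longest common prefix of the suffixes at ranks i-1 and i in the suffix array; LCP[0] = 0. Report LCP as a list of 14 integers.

[0, 1, 1, 4, 2, 3, 0, 2, 2, 5, 3, 1, 3, 2]

sorted suffixes:
  #0 SA[0]=13  'a'
  #1 SA[1]=1  'aabbbabababba'
  #2 SA[2]=6  'abababba'
  #3 SA[3]=8  'ababba'
  #4 SA[4]=10  'abba'
  #5 SA[5]=2  'abbbabababba'
  #6 SA[6]=12  'ba'
  #7 SA[7]=0  'baabbbabababba'
  #8 SA[8]=5  'babababba'
  #9 SA[9]=7  'bababba'
  #10 SA[10]=9  'babba'
  #11 SA[11]=11  'bba'
  #12 SA[12]=4  'bbabababba'
  #13 SA[13]=3  'bbbabababba'

SA = [13, 1, 6, 8, 10, 2, 12, 0, 5, 7, 9, 11, 4, 3]
[i] adj suffixes → lcp
  [1] 13/1 → 1 ('a')
  [2] 1/6 → 1 ('a')
  [3] 6/8 → 4 ('abab')
  [4] 8/10 → 2 ('ab')
  [5] 10/2 → 3 ('abb')
  [6] 2/12 → 0 ('')
  [7] 12/0 → 2 ('ba')
  [8] 0/5 → 2 ('ba')
  [9] 5/7 → 5 ('babab')
  [10] 7/9 → 3 ('bab')
  [11] 9/11 → 1 ('b')
  [12] 11/4 → 3 ('bba')
  [13] 4/3 → 2 ('bb')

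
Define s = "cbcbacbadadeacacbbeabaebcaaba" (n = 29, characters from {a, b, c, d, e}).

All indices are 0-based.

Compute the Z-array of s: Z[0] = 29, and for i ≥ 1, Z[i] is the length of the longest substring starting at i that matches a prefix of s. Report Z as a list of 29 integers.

Z[0]=29
i=1: fresh scan; Z[1]=0
i=2: fresh scan; Z[2]=2 scan→box=[2,4)
i=3: min(r-i=1, Z[1]=0)=0; Z[3]=0
i=4: fresh scan; Z[4]=0
i=5: fresh scan; Z[5]=2 scan→box=[5,7)
i=6: min(r-i=1, Z[1]=0)=0; Z[6]=0
i=7: fresh scan; Z[7]=0
i=8: fresh scan; Z[8]=0
i=9: fresh scan; Z[9]=0
i=10: fresh scan; Z[10]=0
i=11: fresh scan; Z[11]=0
i=12: fresh scan; Z[12]=0
i=13: fresh scan; Z[13]=1 scan→box=[13,14)
i=14: fresh scan; Z[14]=0
i=15: fresh scan; Z[15]=2 scan→box=[15,17)
i=16: min(r-i=1, Z[1]=0)=0; Z[16]=0
i=17: fresh scan; Z[17]=0
i=18: fresh scan; Z[18]=0
i=19: fresh scan; Z[19]=0
i=20: fresh scan; Z[20]=0
i=21: fresh scan; Z[21]=0
i=22: fresh scan; Z[22]=0
i=23: fresh scan; Z[23]=0
i=24: fresh scan; Z[24]=1 scan→box=[24,25)
i=25: fresh scan; Z[25]=0
i=26: fresh scan; Z[26]=0
i=27: fresh scan; Z[27]=0
i=28: fresh scan; Z[28]=0

[29, 0, 2, 0, 0, 2, 0, 0, 0, 0, 0, 0, 0, 1, 0, 2, 0, 0, 0, 0, 0, 0, 0, 0, 1, 0, 0, 0, 0]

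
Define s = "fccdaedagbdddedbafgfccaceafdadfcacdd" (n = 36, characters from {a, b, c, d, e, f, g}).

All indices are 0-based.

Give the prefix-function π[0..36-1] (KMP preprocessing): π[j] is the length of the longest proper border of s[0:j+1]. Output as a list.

[0, 0, 0, 0, 0, 0, 0, 0, 0, 0, 0, 0, 0, 0, 0, 0, 0, 1, 0, 1, 2, 3, 0, 0, 0, 0, 1, 0, 0, 0, 1, 2, 0, 0, 0, 0]

π[0] = 0
j=1 s[j]='c': π[1]=0 (border '')
j=2 s[j]='c': π[2]=0 (border '')
j=3 s[j]='d': π[3]=0 (border '')
j=4 s[j]='a': π[4]=0 (border '')
j=5 s[j]='e': π[5]=0 (border '')
j=6 s[j]='d': π[6]=0 (border '')
j=7 s[j]='a': π[7]=0 (border '')
j=8 s[j]='g': π[8]=0 (border '')
j=9 s[j]='b': π[9]=0 (border '')
j=10 s[j]='d': π[10]=0 (border '')
j=11 s[j]='d': π[11]=0 (border '')
j=12 s[j]='d': π[12]=0 (border '')
j=13 s[j]='e': π[13]=0 (border '')
j=14 s[j]='d': π[14]=0 (border '')
j=15 s[j]='b': π[15]=0 (border '')
j=16 s[j]='a': π[16]=0 (border '')
j=17 s[j]='f': π[17]=1 (border 'f')
j=18 s[j]='g': k: 1→0; π[18]=0 (border '')
j=19 s[j]='f': π[19]=1 (border 'f')
j=20 s[j]='c': π[20]=2 (border 'fc')
j=21 s[j]='c': π[21]=3 (border 'fcc')
j=22 s[j]='a': k: 3→0; π[22]=0 (border '')
j=23 s[j]='c': π[23]=0 (border '')
j=24 s[j]='e': π[24]=0 (border '')
j=25 s[j]='a': π[25]=0 (border '')
j=26 s[j]='f': π[26]=1 (border 'f')
j=27 s[j]='d': k: 1→0; π[27]=0 (border '')
j=28 s[j]='a': π[28]=0 (border '')
j=29 s[j]='d': π[29]=0 (border '')
j=30 s[j]='f': π[30]=1 (border 'f')
j=31 s[j]='c': π[31]=2 (border 'fc')
j=32 s[j]='a': k: 2→0; π[32]=0 (border '')
j=33 s[j]='c': π[33]=0 (border '')
j=34 s[j]='d': π[34]=0 (border '')
j=35 s[j]='d': π[35]=0 (border '')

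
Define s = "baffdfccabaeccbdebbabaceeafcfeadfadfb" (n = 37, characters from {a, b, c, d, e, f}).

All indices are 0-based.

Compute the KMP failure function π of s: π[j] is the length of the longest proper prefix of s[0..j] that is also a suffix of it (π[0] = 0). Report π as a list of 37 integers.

π[0] = 0
j=1 s[j]='a': π[1]=0 (border '')
j=2 s[j]='f': π[2]=0 (border '')
j=3 s[j]='f': π[3]=0 (border '')
j=4 s[j]='d': π[4]=0 (border '')
j=5 s[j]='f': π[5]=0 (border '')
j=6 s[j]='c': π[6]=0 (border '')
j=7 s[j]='c': π[7]=0 (border '')
j=8 s[j]='a': π[8]=0 (border '')
j=9 s[j]='b': π[9]=1 (border 'b')
j=10 s[j]='a': π[10]=2 (border 'ba')
j=11 s[j]='e': k: 2→0; π[11]=0 (border '')
j=12 s[j]='c': π[12]=0 (border '')
j=13 s[j]='c': π[13]=0 (border '')
j=14 s[j]='b': π[14]=1 (border 'b')
j=15 s[j]='d': k: 1→0; π[15]=0 (border '')
j=16 s[j]='e': π[16]=0 (border '')
j=17 s[j]='b': π[17]=1 (border 'b')
j=18 s[j]='b': k: 1→0; π[18]=1 (border 'b')
j=19 s[j]='a': π[19]=2 (border 'ba')
j=20 s[j]='b': k: 2→0; π[20]=1 (border 'b')
j=21 s[j]='a': π[21]=2 (border 'ba')
j=22 s[j]='c': k: 2→0; π[22]=0 (border '')
j=23 s[j]='e': π[23]=0 (border '')
j=24 s[j]='e': π[24]=0 (border '')
j=25 s[j]='a': π[25]=0 (border '')
j=26 s[j]='f': π[26]=0 (border '')
j=27 s[j]='c': π[27]=0 (border '')
j=28 s[j]='f': π[28]=0 (border '')
j=29 s[j]='e': π[29]=0 (border '')
j=30 s[j]='a': π[30]=0 (border '')
j=31 s[j]='d': π[31]=0 (border '')
j=32 s[j]='f': π[32]=0 (border '')
j=33 s[j]='a': π[33]=0 (border '')
j=34 s[j]='d': π[34]=0 (border '')
j=35 s[j]='f': π[35]=0 (border '')
j=36 s[j]='b': π[36]=1 (border 'b')

[0, 0, 0, 0, 0, 0, 0, 0, 0, 1, 2, 0, 0, 0, 1, 0, 0, 1, 1, 2, 1, 2, 0, 0, 0, 0, 0, 0, 0, 0, 0, 0, 0, 0, 0, 0, 1]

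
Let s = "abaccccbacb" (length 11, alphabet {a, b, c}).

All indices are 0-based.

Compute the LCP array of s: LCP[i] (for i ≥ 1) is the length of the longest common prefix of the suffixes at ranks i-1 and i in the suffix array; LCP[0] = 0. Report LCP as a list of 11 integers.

[0, 1, 2, 0, 1, 3, 0, 2, 1, 2, 3]

sorted suffixes:
  #0 SA[0]=0  'abaccccbacb'
  #1 SA[1]=8  'acb'
  #2 SA[2]=2  'accccbacb'
  #3 SA[3]=10  'b'
  #4 SA[4]=7  'bacb'
  #5 SA[5]=1  'baccccbacb'
  #6 SA[6]=9  'cb'
  #7 SA[7]=6  'cbacb'
  #8 SA[8]=5  'ccbacb'
  #9 SA[9]=4  'cccbacb'
  #10 SA[10]=3  'ccccbacb'

SA = [0, 8, 2, 10, 7, 1, 9, 6, 5, 4, 3]
rank  pair      lcp
   1  s[0:],s[8:]  1  'a'
   2  s[8:],s[2:]  2  'ac'
   3  s[2:],s[10:]  0  ''
   4  s[10:],s[7:]  1  'b'
   5  s[7:],s[1:]  3  'bac'
   6  s[1:],s[9:]  0  ''
   7  s[9:],s[6:]  2  'cb'
   8  s[6:],s[5:]  1  'c'
   9  s[5:],s[4:]  2  'cc'
  10  s[4:],s[3:]  3  'ccc'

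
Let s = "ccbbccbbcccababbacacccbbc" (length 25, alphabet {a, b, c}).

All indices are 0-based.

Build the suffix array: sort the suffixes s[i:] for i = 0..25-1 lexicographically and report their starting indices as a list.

[11, 13, 16, 18, 12, 15, 14, 22, 2, 6, 23, 3, 7, 24, 10, 17, 21, 1, 5, 9, 20, 0, 4, 8, 19]

rank | idx | suffix
   0 |  11 | ababbacacccbbc
   1 |  13 | abbacacccbbc
   2 |  16 | acacccbbc
   3 |  18 | acccbbc
   4 |  12 | babbacacccbbc
   5 |  15 | bacacccbbc
   6 |  14 | bbacacccbbc
   7 |  22 | bbc
   8 |   2 | bbccbbcccababbacacccbbc
   9 |   6 | bbcccababbacacccbbc
  10 |  23 | bc
  11 |   3 | bccbbcccababbacacccbbc
  12 |   7 | bcccababbacacccbbc
  13 |  24 | c
  14 |  10 | cababbacacccbbc
  15 |  17 | cacccbbc
  16 |  21 | cbbc
  17 |   1 | cbbccbbcccababbacacccbbc
  18 |   5 | cbbcccababbacacccbbc
  19 |   9 | ccababbacacccbbc
  20 |  20 | ccbbc
  21 |   0 | ccbbccbbcccababbacacccbbc
  22 |   4 | ccbbcccababbacacccbbc
  23 |   8 | cccababbacacccbbc
  24 |  19 | cccbbc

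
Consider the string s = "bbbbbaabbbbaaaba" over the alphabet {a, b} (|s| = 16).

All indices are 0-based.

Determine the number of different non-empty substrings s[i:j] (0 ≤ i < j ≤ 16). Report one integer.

97

rank | idx | suffix
   0 |  15 | a
   1 |  11 | aaaba
   2 |  12 | aaba
   3 |   5 | aabbbbaaaba
   4 |  13 | aba
   5 |   6 | abbbbaaaba
   6 |  14 | ba
   7 |  10 | baaaba
   8 |   4 | baabbbbaaaba
   9 |   9 | bbaaaba
  10 |   3 | bbaabbbbaaaba
  11 |   8 | bbbaaaba
  12 |   2 | bbbaabbbbaaaba
  13 |   7 | bbbbaaaba
  14 |   1 | bbbbaabbbbaaaba
  15 |   0 | bbbbbaabbbbaaaba

SA = [15, 11, 12, 5, 13, 6, 14, 10, 4, 9, 3, 8, 2, 7, 1, 0]
[i] adj suffixes → lcp
  [1] 15/11 → 1 ('a')
  [2] 11/12 → 2 ('aa')
  [3] 12/5 → 3 ('aab')
  [4] 5/13 → 1 ('a')
  [5] 13/6 → 2 ('ab')
  [6] 6/14 → 0 ('')
  [7] 14/10 → 2 ('ba')
  [8] 10/4 → 3 ('baa')
  [9] 4/9 → 1 ('b')
  [10] 9/3 → 4 ('bbaa')
  [11] 3/8 → 2 ('bb')
  [12] 8/2 → 5 ('bbbaa')
  [13] 2/7 → 3 ('bbb')
  [14] 7/1 → 6 ('bbbbaa')
  [15] 1/0 → 4 ('bbbb')

n(n+1)/2 = 16·17/2 = 136
Σ LCP = 0 + 1 + 2 + 3 + 1 + 2 + 0 + 2 + 3 + 1 + 4 + 2 + 5 + 3 + 6 + 4 = 39
distinct = 136 − 39 = 97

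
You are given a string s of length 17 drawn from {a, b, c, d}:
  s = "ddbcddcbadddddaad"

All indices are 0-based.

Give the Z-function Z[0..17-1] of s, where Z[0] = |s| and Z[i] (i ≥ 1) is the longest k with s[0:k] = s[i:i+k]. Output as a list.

[17, 1, 0, 0, 2, 1, 0, 0, 0, 2, 2, 2, 2, 1, 0, 0, 1]

Z[0]=17
i=1: fresh scan; Z[1]=1 grow→box=[1,2)
i=2: fresh scan; Z[2]=0
i=3: fresh scan; Z[3]=0
i=4: fresh scan; Z[4]=2 grow→box=[4,6)
i=5: min(r-i=1, Z[1]=1)=1; Z[5]=1
i=6: fresh scan; Z[6]=0
i=7: fresh scan; Z[7]=0
i=8: fresh scan; Z[8]=0
i=9: fresh scan; Z[9]=2 grow→box=[9,11)
i=10: min(r-i=1, Z[1]=1)=1; Z[10]=2 grow→box=[10,12)
i=11: min(r-i=1, Z[1]=1)=1; Z[11]=2 grow→box=[11,13)
i=12: min(r-i=1, Z[1]=1)=1; Z[12]=2 grow→box=[12,14)
i=13: min(r-i=1, Z[1]=1)=1; Z[13]=1
i=14: fresh scan; Z[14]=0
i=15: fresh scan; Z[15]=0
i=16: fresh scan; Z[16]=1 grow→box=[16,17)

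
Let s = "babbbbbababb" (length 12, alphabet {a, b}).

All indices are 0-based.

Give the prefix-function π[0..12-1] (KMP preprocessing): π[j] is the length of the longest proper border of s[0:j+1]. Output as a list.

π[0] = 0
j=1 s[j]='a': π[1]=0 (border '')
j=2 s[j]='b': π[2]=1 (border 'b')
j=3 s[j]='b': k: 1→0; π[3]=1 (border 'b')
j=4 s[j]='b': k: 1→0; π[4]=1 (border 'b')
j=5 s[j]='b': k: 1→0; π[5]=1 (border 'b')
j=6 s[j]='b': k: 1→0; π[6]=1 (border 'b')
j=7 s[j]='a': π[7]=2 (border 'ba')
j=8 s[j]='b': π[8]=3 (border 'bab')
j=9 s[j]='a': k: 3→1; π[9]=2 (border 'ba')
j=10 s[j]='b': π[10]=3 (border 'bab')
j=11 s[j]='b': π[11]=4 (border 'babb')

[0, 0, 1, 1, 1, 1, 1, 2, 3, 2, 3, 4]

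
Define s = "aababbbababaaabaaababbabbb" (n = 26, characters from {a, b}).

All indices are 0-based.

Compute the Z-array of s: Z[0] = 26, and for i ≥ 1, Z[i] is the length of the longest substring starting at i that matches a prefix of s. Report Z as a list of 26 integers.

Z[0]=26
i=1: i≥r, start 0; Z[1]=1 scan→box=[1,2)
i=2: i≥r, start 0; Z[2]=0
i=3: i≥r, start 0; Z[3]=1 scan→box=[3,4)
i=4: i≥r, start 0; Z[4]=0
i=5: i≥r, start 0; Z[5]=0
i=6: i≥r, start 0; Z[6]=0
i=7: i≥r, start 0; Z[7]=1 scan→box=[7,8)
i=8: i≥r, start 0; Z[8]=0
i=9: i≥r, start 0; Z[9]=1 scan→box=[9,10)
i=10: i≥r, start 0; Z[10]=0
i=11: i≥r, start 0; Z[11]=2 scan→box=[11,13)
i=12: min(r-i=1, Z[1]=1)=1; Z[12]=4 scan→box=[12,16)
i=13: min(r-i=3, Z[1]=1)=1; Z[13]=1
i=14: min(r-i=2, Z[2]=0)=0; Z[14]=0
i=15: min(r-i=1, Z[3]=1)=1; Z[15]=2 scan→box=[15,17)
i=16: min(r-i=1, Z[1]=1)=1; Z[16]=6 scan→box=[16,22)
i=17: min(r-i=5, Z[1]=1)=1; Z[17]=1
i=18: min(r-i=4, Z[2]=0)=0; Z[18]=0
i=19: min(r-i=3, Z[3]=1)=1; Z[19]=1
i=20: min(r-i=2, Z[4]=0)=0; Z[20]=0
i=21: min(r-i=1, Z[5]=0)=0; Z[21]=0
i=22: i≥r, start 0; Z[22]=1 scan→box=[22,23)
i=23: i≥r, start 0; Z[23]=0
i=24: i≥r, start 0; Z[24]=0
i=25: i≥r, start 0; Z[25]=0

[26, 1, 0, 1, 0, 0, 0, 1, 0, 1, 0, 2, 4, 1, 0, 2, 6, 1, 0, 1, 0, 0, 1, 0, 0, 0]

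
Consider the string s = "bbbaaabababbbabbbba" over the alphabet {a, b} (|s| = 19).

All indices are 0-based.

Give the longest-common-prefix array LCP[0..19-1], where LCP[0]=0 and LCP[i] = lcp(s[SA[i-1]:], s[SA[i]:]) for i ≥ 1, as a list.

rank→(start, suffix):
  0 → (18, 'a')
  1 → (3, 'aaabababbbabbbba')
  2 → (4, 'aabababbbabbbba')
  3 → (5, 'abababbbabbbba')
  4 → (7, 'ababbbabbbba')
  5 → (9, 'abbbabbbba')
  6 → (13, 'abbbba')
  7 → (17, 'ba')
  8 → (2, 'baaabababbbabbbba')
  9 → (6, 'bababbbabbbba')
  10 → (8, 'babbbabbbba')
  11 → (12, 'babbbba')
  12 → (16, 'bba')
  13 → (1, 'bbaaabababbbabbbba')
  14 → (11, 'bbabbbba')
  15 → (15, 'bbba')
  16 → (0, 'bbbaaabababbbabbbba')
  17 → (10, 'bbbabbbba')
  18 → (14, 'bbbba')

SA = [18, 3, 4, 5, 7, 9, 13, 17, 2, 6, 8, 12, 16, 1, 11, 15, 0, 10, 14]
i: (SA[i-1],SA[i]) lcp shared
  1: (18,3) 1 'a'
  2: (3,4) 2 'aa'
  3: (4,5) 1 'a'
  4: (5,7) 4 'abab'
  5: (7,9) 2 'ab'
  6: (9,13) 4 'abbb'
  7: (13,17) 0 ''
  8: (17,2) 2 'ba'
  9: (2,6) 2 'ba'
  10: (6,8) 3 'bab'
  11: (8,12) 5 'babbb'
  12: (12,16) 1 'b'
  13: (16,1) 3 'bba'
  14: (1,11) 3 'bba'
  15: (11,15) 2 'bb'
  16: (15,0) 4 'bbba'
  17: (0,10) 4 'bbba'
  18: (10,14) 3 'bbb'

[0, 1, 2, 1, 4, 2, 4, 0, 2, 2, 3, 5, 1, 3, 3, 2, 4, 4, 3]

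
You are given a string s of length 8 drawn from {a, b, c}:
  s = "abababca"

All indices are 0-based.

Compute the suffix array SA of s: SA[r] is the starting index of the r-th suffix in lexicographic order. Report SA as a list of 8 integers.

rank→(start, suffix):
  0 → (7, 'a')
  1 → (0, 'abababca')
  2 → (2, 'ababca')
  3 → (4, 'abca')
  4 → (1, 'bababca')
  5 → (3, 'babca')
  6 → (5, 'bca')
  7 → (6, 'ca')

[7, 0, 2, 4, 1, 3, 5, 6]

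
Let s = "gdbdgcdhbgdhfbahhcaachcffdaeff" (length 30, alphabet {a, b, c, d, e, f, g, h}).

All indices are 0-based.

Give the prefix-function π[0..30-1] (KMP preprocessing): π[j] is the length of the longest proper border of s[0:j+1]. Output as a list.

π[0] = 0
j=1 s[j]='d': π[1]=0 (border '')
j=2 s[j]='b': π[2]=0 (border '')
j=3 s[j]='d': π[3]=0 (border '')
j=4 s[j]='g': π[4]=1 (border 'g')
j=5 s[j]='c': k: 1→0; π[5]=0 (border '')
j=6 s[j]='d': π[6]=0 (border '')
j=7 s[j]='h': π[7]=0 (border '')
j=8 s[j]='b': π[8]=0 (border '')
j=9 s[j]='g': π[9]=1 (border 'g')
j=10 s[j]='d': π[10]=2 (border 'gd')
j=11 s[j]='h': k: 2→0; π[11]=0 (border '')
j=12 s[j]='f': π[12]=0 (border '')
j=13 s[j]='b': π[13]=0 (border '')
j=14 s[j]='a': π[14]=0 (border '')
j=15 s[j]='h': π[15]=0 (border '')
j=16 s[j]='h': π[16]=0 (border '')
j=17 s[j]='c': π[17]=0 (border '')
j=18 s[j]='a': π[18]=0 (border '')
j=19 s[j]='a': π[19]=0 (border '')
j=20 s[j]='c': π[20]=0 (border '')
j=21 s[j]='h': π[21]=0 (border '')
j=22 s[j]='c': π[22]=0 (border '')
j=23 s[j]='f': π[23]=0 (border '')
j=24 s[j]='f': π[24]=0 (border '')
j=25 s[j]='d': π[25]=0 (border '')
j=26 s[j]='a': π[26]=0 (border '')
j=27 s[j]='e': π[27]=0 (border '')
j=28 s[j]='f': π[28]=0 (border '')
j=29 s[j]='f': π[29]=0 (border '')

[0, 0, 0, 0, 1, 0, 0, 0, 0, 1, 2, 0, 0, 0, 0, 0, 0, 0, 0, 0, 0, 0, 0, 0, 0, 0, 0, 0, 0, 0]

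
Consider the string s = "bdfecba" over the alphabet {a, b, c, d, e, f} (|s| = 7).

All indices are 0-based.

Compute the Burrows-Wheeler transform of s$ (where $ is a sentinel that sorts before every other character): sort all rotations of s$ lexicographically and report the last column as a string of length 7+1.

rank  rotation  last
    0  $bdfecba  a
    1  a$bdfecb  b
    2  ba$bdfec  c
    3  bdfecba$  $
    4  cba$bdfe  e
    5  dfecba$b  b
    6  ecba$bdf  f
    7  fecba$bd  d

abc$ebfd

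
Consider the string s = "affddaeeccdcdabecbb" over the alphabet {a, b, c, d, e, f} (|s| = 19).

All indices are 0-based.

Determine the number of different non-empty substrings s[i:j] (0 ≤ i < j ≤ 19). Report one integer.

sorted suffixes:
  #0 SA[0]=13  'abecbb'
  #1 SA[1]=5  'aeeccdcdabecbb'
  #2 SA[2]=0  'affddaeeccdcdabecbb'
  #3 SA[3]=18  'b'
  #4 SA[4]=17  'bb'
  #5 SA[5]=14  'becbb'
  #6 SA[6]=16  'cbb'
  #7 SA[7]=8  'ccdcdabecbb'
  #8 SA[8]=11  'cdabecbb'
  #9 SA[9]=9  'cdcdabecbb'
  #10 SA[10]=12  'dabecbb'
  #11 SA[11]=4  'daeeccdcdabecbb'
  #12 SA[12]=10  'dcdabecbb'
  #13 SA[13]=3  'ddaeeccdcdabecbb'
  #14 SA[14]=15  'ecbb'
  #15 SA[15]=7  'eccdcdabecbb'
  #16 SA[16]=6  'eeccdcdabecbb'
  #17 SA[17]=2  'fddaeeccdcdabecbb'
  #18 SA[18]=1  'ffddaeeccdcdabecbb'

SA = [13, 5, 0, 18, 17, 14, 16, 8, 11, 9, 12, 4, 10, 3, 15, 7, 6, 2, 1]
rank  pair      lcp
   1  s[13:],s[5:]  1  'a'
   2  s[5:],s[0:]  1  'a'
   3  s[0:],s[18:]  0  ''
   4  s[18:],s[17:]  1  'b'
   5  s[17:],s[14:]  1  'b'
   6  s[14:],s[16:]  0  ''
   7  s[16:],s[8:]  1  'c'
   8  s[8:],s[11:]  1  'c'
   9  s[11:],s[9:]  2  'cd'
  10  s[9:],s[12:]  0  ''
  11  s[12:],s[4:]  2  'da'
  12  s[4:],s[10:]  1  'd'
  13  s[10:],s[3:]  1  'd'
  14  s[3:],s[15:]  0  ''
  15  s[15:],s[7:]  2  'ec'
  16  s[7:],s[6:]  1  'e'
  17  s[6:],s[2:]  0  ''
  18  s[2:],s[1:]  1  'f'

n(n+1)/2 = 19·20/2 = 190
Σ LCP = 0 + 1 + 1 + 0 + 1 + 1 + 0 + 1 + 1 + 2 + 0 + 2 + 1 + 1 + 0 + 2 + 1 + 0 + 1 = 16
distinct = 190 − 16 = 174

174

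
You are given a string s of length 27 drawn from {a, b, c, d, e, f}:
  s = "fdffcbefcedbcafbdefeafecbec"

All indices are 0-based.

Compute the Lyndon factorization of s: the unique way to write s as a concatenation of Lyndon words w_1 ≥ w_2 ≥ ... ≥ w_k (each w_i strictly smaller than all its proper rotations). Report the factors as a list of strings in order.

["f", "dff", "c", "befced", "bc", "afbdefeafecbec"]

emit factor 1: 'f' (i=0, period=1)
emit factor 2: 'dff' (i=1, period=3)
emit factor 3: 'c' (i=4, period=1)
emit factor 4: 'befced' (i=5, period=6)
emit factor 5: 'bc' (i=11, period=2)
emit factor 6: 'afbdefeafecbec' (i=13, period=14)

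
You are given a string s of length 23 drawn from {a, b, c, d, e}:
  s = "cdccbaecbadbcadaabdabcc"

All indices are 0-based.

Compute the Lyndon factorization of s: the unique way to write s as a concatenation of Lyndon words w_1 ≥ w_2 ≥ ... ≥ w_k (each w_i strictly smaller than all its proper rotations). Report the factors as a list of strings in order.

["cd", "c", "c", "b", "aecb", "adbc", "ad", "aabdabcc"]

emit factor 1: 'cd' (i=0, period=2)
emit factor 2: 'c' (i=2, period=1)
emit factor 3: 'c' (i=3, period=1)
emit factor 4: 'b' (i=4, period=1)
emit factor 5: 'aecb' (i=5, period=4)
emit factor 6: 'adbc' (i=9, period=4)
emit factor 7: 'ad' (i=13, period=2)
emit factor 8: 'aabdabcc' (i=15, period=8)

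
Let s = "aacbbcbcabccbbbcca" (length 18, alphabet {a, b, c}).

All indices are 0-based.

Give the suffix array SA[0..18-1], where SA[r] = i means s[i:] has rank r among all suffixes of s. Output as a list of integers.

[17, 0, 8, 1, 12, 3, 13, 6, 4, 14, 9, 16, 7, 11, 2, 5, 15, 10]

sorted suffixes:
  #0 SA[0]=17  'a'
  #1 SA[1]=0  'aacbbcbcabccbbbcca'
  #2 SA[2]=8  'abccbbbcca'
  #3 SA[3]=1  'acbbcbcabccbbbcca'
  #4 SA[4]=12  'bbbcca'
  #5 SA[5]=3  'bbcbcabccbbbcca'
  #6 SA[6]=13  'bbcca'
  #7 SA[7]=6  'bcabccbbbcca'
  #8 SA[8]=4  'bcbcabccbbbcca'
  #9 SA[9]=14  'bcca'
  #10 SA[10]=9  'bccbbbcca'
  #11 SA[11]=16  'ca'
  #12 SA[12]=7  'cabccbbbcca'
  #13 SA[13]=11  'cbbbcca'
  #14 SA[14]=2  'cbbcbcabccbbbcca'
  #15 SA[15]=5  'cbcabccbbbcca'
  #16 SA[16]=15  'cca'
  #17 SA[17]=10  'ccbbbcca'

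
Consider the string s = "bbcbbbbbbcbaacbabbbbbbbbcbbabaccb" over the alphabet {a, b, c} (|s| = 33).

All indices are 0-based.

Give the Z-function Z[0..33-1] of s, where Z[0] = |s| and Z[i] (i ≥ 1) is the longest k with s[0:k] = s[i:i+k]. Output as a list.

Z[0]=33
i=1: i≥r, start 0; Z[1]=1 extend→box=[1,2)
i=2: i≥r, start 0; Z[2]=0
i=3: i≥r, start 0; Z[3]=2 extend→box=[3,5)
i=4: min(r-i=1, Z[1]=1)=1; Z[4]=2 extend→box=[4,6)
i=5: min(r-i=1, Z[1]=1)=1; Z[5]=2 extend→box=[5,7)
i=6: min(r-i=1, Z[1]=1)=1; Z[6]=2 extend→box=[6,8)
i=7: min(r-i=1, Z[1]=1)=1; Z[7]=4 extend→box=[7,11)
i=8: min(r-i=3, Z[1]=1)=1; Z[8]=1
i=9: min(r-i=2, Z[2]=0)=0; Z[9]=0
i=10: min(r-i=1, Z[3]=2)=1; Z[10]=1
i=11: i≥r, start 0; Z[11]=0
i=12: i≥r, start 0; Z[12]=0
i=13: i≥r, start 0; Z[13]=0
i=14: i≥r, start 0; Z[14]=1 extend→box=[14,15)
i=15: i≥r, start 0; Z[15]=0
i=16: i≥r, start 0; Z[16]=2 extend→box=[16,18)
i=17: min(r-i=1, Z[1]=1)=1; Z[17]=2 extend→box=[17,19)
i=18: min(r-i=1, Z[1]=1)=1; Z[18]=2 extend→box=[18,20)
i=19: min(r-i=1, Z[1]=1)=1; Z[19]=2 extend→box=[19,21)
i=20: min(r-i=1, Z[1]=1)=1; Z[20]=2 extend→box=[20,22)
i=21: min(r-i=1, Z[1]=1)=1; Z[21]=2 extend→box=[21,23)
i=22: min(r-i=1, Z[1]=1)=1; Z[22]=5 extend→box=[22,27)
i=23: min(r-i=4, Z[1]=1)=1; Z[23]=1
i=24: min(r-i=3, Z[2]=0)=0; Z[24]=0
i=25: min(r-i=2, Z[3]=2)=2; Z[25]=2
i=26: min(r-i=1, Z[4]=2)=1; Z[26]=1
i=27: i≥r, start 0; Z[27]=0
i=28: i≥r, start 0; Z[28]=1 extend→box=[28,29)
i=29: i≥r, start 0; Z[29]=0
i=30: i≥r, start 0; Z[30]=0
i=31: i≥r, start 0; Z[31]=0
i=32: i≥r, start 0; Z[32]=1 extend→box=[32,33)

[33, 1, 0, 2, 2, 2, 2, 4, 1, 0, 1, 0, 0, 0, 1, 0, 2, 2, 2, 2, 2, 2, 5, 1, 0, 2, 1, 0, 1, 0, 0, 0, 1]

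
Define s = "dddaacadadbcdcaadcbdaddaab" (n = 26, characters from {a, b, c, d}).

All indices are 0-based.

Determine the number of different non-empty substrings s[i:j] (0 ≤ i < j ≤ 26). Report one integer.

313

sorted suffixes:
  #0 SA[0]=23  'aab'
  #1 SA[1]=3  'aacadadbcdcaadcbdaddaab'
  #2 SA[2]=14  'aadcbdaddaab'
  #3 SA[3]=24  'ab'
  #4 SA[4]=4  'acadadbcdcaadcbdaddaab'
  #5 SA[5]=6  'adadbcdcaadcbdaddaab'
  #6 SA[6]=8  'adbcdcaadcbdaddaab'
  #7 SA[7]=15  'adcbdaddaab'
  #8 SA[8]=20  'addaab'
  #9 SA[9]=25  'b'
  #10 SA[10]=10  'bcdcaadcbdaddaab'
  #11 SA[11]=18  'bdaddaab'
  #12 SA[12]=13  'caadcbdaddaab'
  #13 SA[13]=5  'cadadbcdcaadcbdaddaab'
  #14 SA[14]=17  'cbdaddaab'
  #15 SA[15]=11  'cdcaadcbdaddaab'
  #16 SA[16]=22  'daab'
  #17 SA[17]=2  'daacadadbcdcaadcbdaddaab'
  #18 SA[18]=7  'dadbcdcaadcbdaddaab'
  #19 SA[19]=19  'daddaab'
  #20 SA[20]=9  'dbcdcaadcbdaddaab'
  #21 SA[21]=12  'dcaadcbdaddaab'
  #22 SA[22]=16  'dcbdaddaab'
  #23 SA[23]=21  'ddaab'
  #24 SA[24]=1  'ddaacadadbcdcaadcbdaddaab'
  #25 SA[25]=0  'dddaacadadbcdcaadcbdaddaab'

SA = [23, 3, 14, 24, 4, 6, 8, 15, 20, 25, 10, 18, 13, 5, 17, 11, 22, 2, 7, 19, 9, 12, 16, 21, 1, 0]
rank  pair      lcp
   1  s[23:],s[3:]  2  'aa'
   2  s[3:],s[14:]  2  'aa'
   3  s[14:],s[24:]  1  'a'
   4  s[24:],s[4:]  1  'a'
   5  s[4:],s[6:]  1  'a'
   6  s[6:],s[8:]  2  'ad'
   7  s[8:],s[15:]  2  'ad'
   8  s[15:],s[20:]  2  'ad'
   9  s[20:],s[25:]  0  ''
  10  s[25:],s[10:]  1  'b'
  11  s[10:],s[18:]  1  'b'
  12  s[18:],s[13:]  0  ''
  13  s[13:],s[5:]  2  'ca'
  14  s[5:],s[17:]  1  'c'
  15  s[17:],s[11:]  1  'c'
  16  s[11:],s[22:]  0  ''
  17  s[22:],s[2:]  3  'daa'
  18  s[2:],s[7:]  2  'da'
  19  s[7:],s[19:]  3  'dad'
  20  s[19:],s[9:]  1  'd'
  21  s[9:],s[12:]  1  'd'
  22  s[12:],s[16:]  2  'dc'
  23  s[16:],s[21:]  1  'd'
  24  s[21:],s[1:]  4  'ddaa'
  25  s[1:],s[0:]  2  'dd'

n(n+1)/2 = 26·27/2 = 351
Σ LCP = 0 + 2 + 2 + 1 + 1 + 1 + 2 + 2 + 2 + 0 + 1 + 1 + 0 + 2 + 1 + 1 + 0 + 3 + 2 + 3 + 1 + 1 + 2 + 1 + 4 + 2 = 38
distinct = 351 − 38 = 313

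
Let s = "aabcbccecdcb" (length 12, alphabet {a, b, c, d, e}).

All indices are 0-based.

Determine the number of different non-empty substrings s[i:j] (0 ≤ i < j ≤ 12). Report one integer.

69

rank→(start, suffix):
  0 → (0, 'aabcbccecdcb')
  1 → (1, 'abcbccecdcb')
  2 → (11, 'b')
  3 → (2, 'bcbccecdcb')
  4 → (4, 'bccecdcb')
  5 → (10, 'cb')
  6 → (3, 'cbccecdcb')
  7 → (5, 'ccecdcb')
  8 → (8, 'cdcb')
  9 → (6, 'cecdcb')
  10 → (9, 'dcb')
  11 → (7, 'ecdcb')

SA = [0, 1, 11, 2, 4, 10, 3, 5, 8, 6, 9, 7]
rank  pair      lcp
   1  s[0:],s[1:]  1  'a'
   2  s[1:],s[11:]  0  ''
   3  s[11:],s[2:]  1  'b'
   4  s[2:],s[4:]  2  'bc'
   5  s[4:],s[10:]  0  ''
   6  s[10:],s[3:]  2  'cb'
   7  s[3:],s[5:]  1  'c'
   8  s[5:],s[8:]  1  'c'
   9  s[8:],s[6:]  1  'c'
  10  s[6:],s[9:]  0  ''
  11  s[9:],s[7:]  0  ''

n(n+1)/2 = 12·13/2 = 78
Σ LCP = 0 + 1 + 0 + 1 + 2 + 0 + 2 + 1 + 1 + 1 + 0 + 0 = 9
distinct = 78 − 9 = 69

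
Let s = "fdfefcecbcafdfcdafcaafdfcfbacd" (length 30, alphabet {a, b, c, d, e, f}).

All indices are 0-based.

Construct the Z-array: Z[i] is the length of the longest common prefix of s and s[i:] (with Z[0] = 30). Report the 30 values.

[30, 0, 1, 0, 1, 0, 0, 0, 0, 0, 0, 3, 0, 1, 0, 0, 0, 1, 0, 0, 0, 3, 0, 1, 0, 1, 0, 0, 0, 0]

Z[0]=30
i=1: fresh scan; Z[1]=0
i=2: fresh scan; Z[2]=1 grow→box=[2,3)
i=3: fresh scan; Z[3]=0
i=4: fresh scan; Z[4]=1 grow→box=[4,5)
i=5: fresh scan; Z[5]=0
i=6: fresh scan; Z[6]=0
i=7: fresh scan; Z[7]=0
i=8: fresh scan; Z[8]=0
i=9: fresh scan; Z[9]=0
i=10: fresh scan; Z[10]=0
i=11: fresh scan; Z[11]=3 grow→box=[11,14)
i=12: min(r-i=2, Z[1]=0)=0; Z[12]=0
i=13: min(r-i=1, Z[2]=1)=1; Z[13]=1
i=14: fresh scan; Z[14]=0
i=15: fresh scan; Z[15]=0
i=16: fresh scan; Z[16]=0
i=17: fresh scan; Z[17]=1 grow→box=[17,18)
i=18: fresh scan; Z[18]=0
i=19: fresh scan; Z[19]=0
i=20: fresh scan; Z[20]=0
i=21: fresh scan; Z[21]=3 grow→box=[21,24)
i=22: min(r-i=2, Z[1]=0)=0; Z[22]=0
i=23: min(r-i=1, Z[2]=1)=1; Z[23]=1
i=24: fresh scan; Z[24]=0
i=25: fresh scan; Z[25]=1 grow→box=[25,26)
i=26: fresh scan; Z[26]=0
i=27: fresh scan; Z[27]=0
i=28: fresh scan; Z[28]=0
i=29: fresh scan; Z[29]=0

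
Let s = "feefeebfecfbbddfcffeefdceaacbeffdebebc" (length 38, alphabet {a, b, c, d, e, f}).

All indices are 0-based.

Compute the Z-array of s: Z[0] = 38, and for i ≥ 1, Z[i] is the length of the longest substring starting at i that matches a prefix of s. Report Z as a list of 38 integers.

Z[0]=38
i=1: i≥r, start 0; Z[1]=0
i=2: i≥r, start 0; Z[2]=0
i=3: i≥r, start 0; Z[3]=3 scan→box=[3,6)
i=4: min(r-i=2, Z[1]=0)=0; Z[4]=0
i=5: min(r-i=1, Z[2]=0)=0; Z[5]=0
i=6: i≥r, start 0; Z[6]=0
i=7: i≥r, start 0; Z[7]=2 scan→box=[7,9)
i=8: min(r-i=1, Z[1]=0)=0; Z[8]=0
i=9: i≥r, start 0; Z[9]=0
i=10: i≥r, start 0; Z[10]=1 scan→box=[10,11)
i=11: i≥r, start 0; Z[11]=0
i=12: i≥r, start 0; Z[12]=0
i=13: i≥r, start 0; Z[13]=0
i=14: i≥r, start 0; Z[14]=0
i=15: i≥r, start 0; Z[15]=1 scan→box=[15,16)
i=16: i≥r, start 0; Z[16]=0
i=17: i≥r, start 0; Z[17]=1 scan→box=[17,18)
i=18: i≥r, start 0; Z[18]=4 scan→box=[18,22)
i=19: min(r-i=3, Z[1]=0)=0; Z[19]=0
i=20: min(r-i=2, Z[2]=0)=0; Z[20]=0
i=21: min(r-i=1, Z[3]=3)=1; Z[21]=1
i=22: i≥r, start 0; Z[22]=0
i=23: i≥r, start 0; Z[23]=0
i=24: i≥r, start 0; Z[24]=0
i=25: i≥r, start 0; Z[25]=0
i=26: i≥r, start 0; Z[26]=0
i=27: i≥r, start 0; Z[27]=0
i=28: i≥r, start 0; Z[28]=0
i=29: i≥r, start 0; Z[29]=0
i=30: i≥r, start 0; Z[30]=1 scan→box=[30,31)
i=31: i≥r, start 0; Z[31]=1 scan→box=[31,32)
i=32: i≥r, start 0; Z[32]=0
i=33: i≥r, start 0; Z[33]=0
i=34: i≥r, start 0; Z[34]=0
i=35: i≥r, start 0; Z[35]=0
i=36: i≥r, start 0; Z[36]=0
i=37: i≥r, start 0; Z[37]=0

[38, 0, 0, 3, 0, 0, 0, 2, 0, 0, 1, 0, 0, 0, 0, 1, 0, 1, 4, 0, 0, 1, 0, 0, 0, 0, 0, 0, 0, 0, 1, 1, 0, 0, 0, 0, 0, 0]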